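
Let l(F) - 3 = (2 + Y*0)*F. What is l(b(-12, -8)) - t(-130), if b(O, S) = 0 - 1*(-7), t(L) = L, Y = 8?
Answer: 147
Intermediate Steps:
b(O, S) = 7 (b(O, S) = 0 + 7 = 7)
l(F) = 3 + 2*F (l(F) = 3 + (2 + 8*0)*F = 3 + (2 + 0)*F = 3 + 2*F)
l(b(-12, -8)) - t(-130) = (3 + 2*7) - 1*(-130) = (3 + 14) + 130 = 17 + 130 = 147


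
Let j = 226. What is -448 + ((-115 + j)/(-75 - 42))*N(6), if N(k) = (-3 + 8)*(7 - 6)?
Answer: -17657/39 ≈ -452.74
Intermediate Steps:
N(k) = 5 (N(k) = 5*1 = 5)
-448 + ((-115 + j)/(-75 - 42))*N(6) = -448 + ((-115 + 226)/(-75 - 42))*5 = -448 + (111/(-117))*5 = -448 + (111*(-1/117))*5 = -448 - 37/39*5 = -448 - 185/39 = -17657/39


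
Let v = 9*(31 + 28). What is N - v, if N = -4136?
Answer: -4667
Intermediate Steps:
v = 531 (v = 9*59 = 531)
N - v = -4136 - 1*531 = -4136 - 531 = -4667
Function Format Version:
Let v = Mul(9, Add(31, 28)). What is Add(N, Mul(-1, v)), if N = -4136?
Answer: -4667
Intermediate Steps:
v = 531 (v = Mul(9, 59) = 531)
Add(N, Mul(-1, v)) = Add(-4136, Mul(-1, 531)) = Add(-4136, -531) = -4667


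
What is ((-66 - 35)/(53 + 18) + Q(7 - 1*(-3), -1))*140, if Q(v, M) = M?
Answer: -24080/71 ≈ -339.15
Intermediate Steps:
((-66 - 35)/(53 + 18) + Q(7 - 1*(-3), -1))*140 = ((-66 - 35)/(53 + 18) - 1)*140 = (-101/71 - 1)*140 = -172/71*140 = -24080/71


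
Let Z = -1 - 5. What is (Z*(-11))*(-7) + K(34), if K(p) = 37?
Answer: -425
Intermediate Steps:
Z = -6
(Z*(-11))*(-7) + K(34) = -6*(-11)*(-7) + 37 = 66*(-7) + 37 = -462 + 37 = -425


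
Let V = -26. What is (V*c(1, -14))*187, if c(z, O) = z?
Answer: -4862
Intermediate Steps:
(V*c(1, -14))*187 = -26*1*187 = -26*187 = -4862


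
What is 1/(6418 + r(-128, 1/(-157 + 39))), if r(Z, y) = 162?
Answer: 1/6580 ≈ 0.00015198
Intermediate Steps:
1/(6418 + r(-128, 1/(-157 + 39))) = 1/(6418 + 162) = 1/6580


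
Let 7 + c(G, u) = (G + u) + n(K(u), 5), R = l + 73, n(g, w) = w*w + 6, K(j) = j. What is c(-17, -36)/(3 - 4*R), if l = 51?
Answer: 1/17 ≈ 0.058824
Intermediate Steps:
n(g, w) = 6 + w² (n(g, w) = w² + 6 = 6 + w²)
R = 124 (R = 51 + 73 = 124)
c(G, u) = 24 + G + u (c(G, u) = -7 + ((G + u) + (6 + 5²)) = -7 + ((G + u) + (6 + 25)) = -7 + ((G + u) + 31) = -7 + (31 + G + u) = 24 + G + u)
c(-17, -36)/(3 - 4*R) = (24 - 17 - 36)/(3 - 4*124) = -29/(3 - 496) = -29/(-493) = -29*(-1/493) = 1/17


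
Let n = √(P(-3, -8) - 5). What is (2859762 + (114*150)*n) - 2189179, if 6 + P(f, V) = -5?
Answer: 670583 + 68400*I ≈ 6.7058e+5 + 68400.0*I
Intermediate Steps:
P(f, V) = -11 (P(f, V) = -6 - 5 = -11)
n = 4*I (n = √(-11 - 5) = √(-16) = 4*I ≈ 4.0*I)
(2859762 + (114*150)*n) - 2189179 = (2859762 + (114*150)*(4*I)) - 2189179 = (2859762 + 17100*(4*I)) - 2189179 = (2859762 + 68400*I) - 2189179 = 670583 + 68400*I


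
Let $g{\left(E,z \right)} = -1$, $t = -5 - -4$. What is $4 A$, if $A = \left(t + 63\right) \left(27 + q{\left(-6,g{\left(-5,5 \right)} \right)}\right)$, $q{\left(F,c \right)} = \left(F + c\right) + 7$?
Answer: $6696$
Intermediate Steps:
$t = -1$ ($t = -5 + 4 = -1$)
$q{\left(F,c \right)} = 7 + F + c$
$A = 1674$ ($A = \left(-1 + 63\right) \left(27 - 0\right) = 62 \left(27 + 0\right) = 62 \cdot 27 = 1674$)
$4 A = 4 \cdot 1674 = 6696$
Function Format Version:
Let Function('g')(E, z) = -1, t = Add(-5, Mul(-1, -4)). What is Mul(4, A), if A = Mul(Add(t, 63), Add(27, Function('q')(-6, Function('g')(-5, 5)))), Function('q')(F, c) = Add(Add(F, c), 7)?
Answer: 6696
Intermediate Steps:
t = -1 (t = Add(-5, 4) = -1)
Function('q')(F, c) = Add(7, F, c)
A = 1674 (A = Mul(Add(-1, 63), Add(27, Add(7, -6, -1))) = Mul(62, Add(27, 0)) = Mul(62, 27) = 1674)
Mul(4, A) = Mul(4, 1674) = 6696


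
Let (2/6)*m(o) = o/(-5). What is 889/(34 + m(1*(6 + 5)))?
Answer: 4445/137 ≈ 32.445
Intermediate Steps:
m(o) = -3*o/5 (m(o) = 3*(o/(-5)) = 3*(o*(-⅕)) = 3*(-o/5) = -3*o/5)
889/(34 + m(1*(6 + 5))) = 889/(34 - 3*(6 + 5)/5) = 889/(34 - 3*11/5) = 889/(34 - ⅗*11) = 889/(34 - 33/5) = 889/(137/5) = (5/137)*889 = 4445/137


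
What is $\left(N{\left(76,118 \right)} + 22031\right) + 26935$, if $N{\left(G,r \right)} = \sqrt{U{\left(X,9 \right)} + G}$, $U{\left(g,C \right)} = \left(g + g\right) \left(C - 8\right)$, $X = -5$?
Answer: $48966 + \sqrt{66} \approx 48974.0$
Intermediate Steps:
$U{\left(g,C \right)} = 2 g \left(-8 + C\right)$
$N{\left(G,r \right)} = \sqrt{-10 + G}$ ($N{\left(G,r \right)} = \sqrt{2 \left(-5\right) \left(-8 + 9\right) + G} = \sqrt{2 \left(-5\right) 1 + G} = \sqrt{-10 + G}$)
$\left(N{\left(76,118 \right)} + 22031\right) + 26935 = \left(\sqrt{-10 + 76} + 22031\right) + 26935 = \left(\sqrt{66} + 22031\right) + 26935 = \left(22031 + \sqrt{66}\right) + 26935 = 48966 + \sqrt{66}$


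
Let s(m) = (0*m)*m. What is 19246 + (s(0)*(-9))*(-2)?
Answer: 19246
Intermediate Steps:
s(m) = 0 (s(m) = 0*m = 0)
19246 + (s(0)*(-9))*(-2) = 19246 + (0*(-9))*(-2) = 19246 + 0*(-2) = 19246 + 0 = 19246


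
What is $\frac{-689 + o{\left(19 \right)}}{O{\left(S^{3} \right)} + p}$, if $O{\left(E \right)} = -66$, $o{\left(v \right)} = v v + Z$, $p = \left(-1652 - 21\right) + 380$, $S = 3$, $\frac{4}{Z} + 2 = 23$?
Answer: $\frac{6884}{28539} \approx 0.24121$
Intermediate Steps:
$Z = \frac{4}{21}$ ($Z = \frac{4}{-2 + 23} = \frac{4}{21} \approx 0.19048$)
$p = -1293$ ($p = -1673 + 380 = -1293$)
$o{\left(v \right)} = \frac{4}{21} + v^{2}$ ($o{\left(v \right)} = v v + \frac{4}{21} = v^{2} + \frac{4}{21} = \frac{4}{21} + v^{2}$)
$\frac{-689 + o{\left(19 \right)}}{O{\left(S^{3} \right)} + p} = \frac{-689 + \left(\frac{4}{21} + 19^{2}\right)}{-66 - 1293} = \frac{-689 + \left(\frac{4}{21} + 361\right)}{-1359} = \left(-689 + \frac{7585}{21}\right) \left(- \frac{1}{1359}\right) = \left(- \frac{6884}{21}\right) \left(- \frac{1}{1359}\right) = \frac{6884}{28539}$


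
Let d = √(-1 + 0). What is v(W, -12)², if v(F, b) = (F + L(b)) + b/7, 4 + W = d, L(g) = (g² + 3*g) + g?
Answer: 399375/49 + 1264*I/7 ≈ 8150.5 + 180.57*I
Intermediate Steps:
L(g) = g² + 4*g
d = I (d = √(-1) = I ≈ 1.0*I)
W = -4 + I ≈ -4.0 + 1.0*I
v(F, b) = F + b/7 + b*(4 + b) (v(F, b) = (F + b*(4 + b)) + b/7 = F + b/7 + b*(4 + b))
v(W, -12)² = ((-4 + I) + (-12)² + (29/7)*(-12))² = ((-4 + I) + 144 - 348/7)² = (632/7 + I)²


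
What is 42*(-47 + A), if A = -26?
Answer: -3066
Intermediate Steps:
42*(-47 + A) = 42*(-47 - 26) = 42*(-73) = -3066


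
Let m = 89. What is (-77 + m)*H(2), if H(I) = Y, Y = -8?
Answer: -96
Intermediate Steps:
H(I) = -8
(-77 + m)*H(2) = (-77 + 89)*(-8) = 12*(-8) = -96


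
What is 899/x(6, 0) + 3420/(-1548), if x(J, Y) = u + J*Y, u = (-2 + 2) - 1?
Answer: -38752/43 ≈ -901.21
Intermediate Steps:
u = -1 (u = 0 - 1 = -1)
x(J, Y) = -1 + J*Y
899/x(6, 0) + 3420/(-1548) = 899/(-1 + 6*0) + 3420/(-1548) = 899/(-1 + 0) + 3420*(-1/1548) = 899/(-1) - 95/43 = 899*(-1) - 95/43 = -899 - 95/43 = -38752/43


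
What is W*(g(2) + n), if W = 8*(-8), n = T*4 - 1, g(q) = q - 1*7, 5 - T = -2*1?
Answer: -1408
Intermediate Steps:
T = 7 (T = 5 - (-2) = 5 - 1*(-2) = 5 + 2 = 7)
g(q) = -7 + q (g(q) = q - 7 = -7 + q)
n = 27 (n = 7*4 - 1 = 28 - 1 = 27)
W = -64
W*(g(2) + n) = -64*((-7 + 2) + 27) = -64*(-5 + 27) = -64*22 = -1408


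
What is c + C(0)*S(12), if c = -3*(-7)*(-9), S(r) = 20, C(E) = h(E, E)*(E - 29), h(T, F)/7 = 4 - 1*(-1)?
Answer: -20489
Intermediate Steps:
h(T, F) = 35 (h(T, F) = 7*(4 - 1*(-1)) = 7*(4 + 1) = 7*5 = 35)
C(E) = -1015 + 35*E (C(E) = 35*(E - 29) = 35*(-29 + E) = -1015 + 35*E)
c = -189 (c = 21*(-9) = -189)
c + C(0)*S(12) = -189 + (-1015 + 35*0)*20 = -189 + (-1015 + 0)*20 = -189 - 1015*20 = -189 - 20300 = -20489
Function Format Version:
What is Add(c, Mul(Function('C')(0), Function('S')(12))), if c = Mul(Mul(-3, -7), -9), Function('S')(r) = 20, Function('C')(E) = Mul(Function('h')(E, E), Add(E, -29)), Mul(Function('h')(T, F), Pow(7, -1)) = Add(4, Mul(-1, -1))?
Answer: -20489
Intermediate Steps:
Function('h')(T, F) = 35 (Function('h')(T, F) = Mul(7, Add(4, Mul(-1, -1))) = Mul(7, Add(4, 1)) = Mul(7, 5) = 35)
Function('C')(E) = Add(-1015, Mul(35, E)) (Function('C')(E) = Mul(35, Add(E, -29)) = Mul(35, Add(-29, E)) = Add(-1015, Mul(35, E)))
c = -189 (c = Mul(21, -9) = -189)
Add(c, Mul(Function('C')(0), Function('S')(12))) = Add(-189, Mul(Add(-1015, Mul(35, 0)), 20)) = Add(-189, Mul(Add(-1015, 0), 20)) = Add(-189, Mul(-1015, 20)) = Add(-189, -20300) = -20489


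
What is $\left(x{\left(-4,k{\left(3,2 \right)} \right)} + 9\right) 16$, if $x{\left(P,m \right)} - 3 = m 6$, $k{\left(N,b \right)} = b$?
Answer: $384$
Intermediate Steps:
$x{\left(P,m \right)} = 3 + 6 m$ ($x{\left(P,m \right)} = 3 + m 6 = 3 + 6 m$)
$\left(x{\left(-4,k{\left(3,2 \right)} \right)} + 9\right) 16 = \left(\left(3 + 6 \cdot 2\right) + 9\right) 16 = \left(\left(3 + 12\right) + 9\right) 16 = \left(15 + 9\right) 16 = 24 \cdot 16 = 384$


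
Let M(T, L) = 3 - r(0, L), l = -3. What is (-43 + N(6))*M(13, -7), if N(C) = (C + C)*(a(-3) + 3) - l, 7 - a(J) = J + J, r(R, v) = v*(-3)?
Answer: -2736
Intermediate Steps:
r(R, v) = -3*v
a(J) = 7 - 2*J (a(J) = 7 - (J + J) = 7 - 2*J)
M(T, L) = 3 + 3*L (M(T, L) = 3 - (-3)*L = 3 + 3*L)
N(C) = 3 + 32*C (N(C) = (C + C)*((7 - 2*(-3)) + 3) - 1*(-3) = (2*C)*((7 + 6) + 3) + 3 = (2*C)*(13 + 3) + 3 = (2*C)*16 + 3 = 32*C + 3 = 3 + 32*C)
(-43 + N(6))*M(13, -7) = (-43 + (3 + 32*6))*(3 + 3*(-7)) = (-43 + (3 + 192))*(3 - 21) = (-43 + 195)*(-18) = 152*(-18) = -2736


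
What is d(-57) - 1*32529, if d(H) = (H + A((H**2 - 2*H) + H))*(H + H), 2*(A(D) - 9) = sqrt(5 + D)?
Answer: -27057 - 57*sqrt(3311) ≈ -30337.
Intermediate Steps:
A(D) = 9 + sqrt(5 + D)/2
d(H) = 2*H*(9 + H + sqrt(5 + H**2 - H)/2) (d(H) = (H + (9 + sqrt(5 + ((H**2 - 2*H) + H))/2))*(H + H) = (H + (9 + sqrt(5 + (H**2 - H))/2))*(2*H) = (H + (9 + sqrt(5 + H**2 - H)/2))*(2*H) = (9 + H + sqrt(5 + H**2 - H)/2)*(2*H) = 2*H*(9 + H + sqrt(5 + H**2 - H)/2))
d(-57) - 1*32529 = -57*(18 + sqrt(5 - 57*(-1 - 57)) + 2*(-57)) - 1*32529 = -57*(18 + sqrt(5 - 57*(-58)) - 114) - 32529 = -57*(18 + sqrt(5 + 3306) - 114) - 32529 = -57*(18 + sqrt(3311) - 114) - 32529 = -57*(-96 + sqrt(3311)) - 32529 = (5472 - 57*sqrt(3311)) - 32529 = -27057 - 57*sqrt(3311)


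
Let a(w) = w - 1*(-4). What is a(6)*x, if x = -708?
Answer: -7080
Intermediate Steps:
a(w) = 4 + w (a(w) = w + 4 = 4 + w)
a(6)*x = (4 + 6)*(-708) = 10*(-708) = -7080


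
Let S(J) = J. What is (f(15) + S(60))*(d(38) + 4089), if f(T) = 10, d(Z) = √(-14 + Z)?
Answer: 286230 + 140*√6 ≈ 2.8657e+5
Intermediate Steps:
(f(15) + S(60))*(d(38) + 4089) = (10 + 60)*(√(-14 + 38) + 4089) = 70*(√24 + 4089) = 70*(2*√6 + 4089) = 70*(4089 + 2*√6) = 286230 + 140*√6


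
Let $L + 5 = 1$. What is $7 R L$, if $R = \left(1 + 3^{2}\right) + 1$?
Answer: $-308$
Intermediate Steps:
$L = -4$ ($L = -5 + 1 = -4$)
$R = 11$ ($R = \left(1 + 9\right) + 1 = 10 + 1 = 11$)
$7 R L = 7 \cdot 11 \left(-4\right) = 77 \left(-4\right) = -308$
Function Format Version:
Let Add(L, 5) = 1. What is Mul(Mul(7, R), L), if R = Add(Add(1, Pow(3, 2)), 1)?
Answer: -308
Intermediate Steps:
L = -4 (L = Add(-5, 1) = -4)
R = 11 (R = Add(Add(1, 9), 1) = Add(10, 1) = 11)
Mul(Mul(7, R), L) = Mul(Mul(7, 11), -4) = Mul(77, -4) = -308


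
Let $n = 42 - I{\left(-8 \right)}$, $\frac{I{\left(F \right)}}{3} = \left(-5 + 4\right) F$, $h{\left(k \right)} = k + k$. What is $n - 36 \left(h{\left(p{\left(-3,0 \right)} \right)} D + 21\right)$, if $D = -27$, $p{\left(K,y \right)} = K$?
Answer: $-6570$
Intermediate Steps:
$h{\left(k \right)} = 2 k$
$I{\left(F \right)} = - 3 F$ ($I{\left(F \right)} = 3 \left(-5 + 4\right) F = 3 \left(- F\right) = - 3 F$)
$n = 18$ ($n = 42 - \left(-3\right) \left(-8\right) = 42 - 24 = 18$)
$n - 36 \left(h{\left(p{\left(-3,0 \right)} \right)} D + 21\right) = 18 - 36 \left(2 \left(-3\right) \left(-27\right) + 21\right) = 18 - 36 \left(\left(-6\right) \left(-27\right) + 21\right) = 18 - 36 \left(162 + 21\right) = 18 - 6588 = -6570$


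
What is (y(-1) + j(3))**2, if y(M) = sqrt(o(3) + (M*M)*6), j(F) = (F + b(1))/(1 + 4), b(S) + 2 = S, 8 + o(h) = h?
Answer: 49/25 ≈ 1.9600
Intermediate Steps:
o(h) = -8 + h
b(S) = -2 + S
j(F) = -1/5 + F/5 (j(F) = (F + (-2 + 1))/(1 + 4) = (F - 1)/5 = (-1 + F)*(1/5) = -1/5 + F/5)
y(M) = sqrt(-5 + 6*M**2) (y(M) = sqrt((-8 + 3) + (M*M)*6) = sqrt(-5 + M**2*6) = sqrt(-5 + 6*M**2))
(y(-1) + j(3))**2 = (sqrt(-5 + 6*(-1)**2) + (-1/5 + (1/5)*3))**2 = (sqrt(-5 + 6*1) + (-1/5 + 3/5))**2 = (sqrt(-5 + 6) + 2/5)**2 = (sqrt(1) + 2/5)**2 = (1 + 2/5)**2 = (7/5)**2 = 49/25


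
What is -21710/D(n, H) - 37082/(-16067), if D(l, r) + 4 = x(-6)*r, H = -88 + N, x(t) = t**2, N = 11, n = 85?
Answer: 225877101/22300996 ≈ 10.129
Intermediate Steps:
H = -77 (H = -88 + 11 = -77)
D(l, r) = -4 + 36*r (D(l, r) = -4 + (-6)**2*r = -4 + 36*r)
-21710/D(n, H) - 37082/(-16067) = -21710/(-4 + 36*(-77)) - 37082/(-16067) = -21710/(-4 - 2772) - 37082*(-1/16067) = -21710/(-2776) + 37082/16067 = -21710*(-1/2776) + 37082/16067 = 10855/1388 + 37082/16067 = 225877101/22300996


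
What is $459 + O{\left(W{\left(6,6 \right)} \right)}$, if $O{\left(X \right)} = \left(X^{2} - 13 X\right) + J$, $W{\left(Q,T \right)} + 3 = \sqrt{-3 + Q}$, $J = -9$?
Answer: $501 - 19 \sqrt{3} \approx 468.09$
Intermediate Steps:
$W{\left(Q,T \right)} = -3 + \sqrt{-3 + Q}$
$O{\left(X \right)} = -9 + X^{2} - 13 X$ ($O{\left(X \right)} = \left(X^{2} - 13 X\right) - 9 = -9 + X^{2} - 13 X$)
$459 + O{\left(W{\left(6,6 \right)} \right)} = 459 - \left(9 - \left(-3 + \sqrt{-3 + 6}\right)^{2} + 13 \left(-3 + \sqrt{-3 + 6}\right)\right) = 459 - \left(9 - \left(-3 + \sqrt{3}\right)^{2} + 13 \left(-3 + \sqrt{3}\right)\right) = 459 + \left(-9 + \left(-3 + \sqrt{3}\right)^{2} + \left(39 - 13 \sqrt{3}\right)\right) = 459 + \left(30 + \left(-3 + \sqrt{3}\right)^{2} - 13 \sqrt{3}\right) = 489 + \left(-3 + \sqrt{3}\right)^{2} - 13 \sqrt{3}$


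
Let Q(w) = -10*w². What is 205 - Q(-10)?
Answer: 1205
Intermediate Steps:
205 - Q(-10) = 205 - (-10)*(-10)² = 205 - (-10)*100 = 205 - 1*(-1000) = 205 + 1000 = 1205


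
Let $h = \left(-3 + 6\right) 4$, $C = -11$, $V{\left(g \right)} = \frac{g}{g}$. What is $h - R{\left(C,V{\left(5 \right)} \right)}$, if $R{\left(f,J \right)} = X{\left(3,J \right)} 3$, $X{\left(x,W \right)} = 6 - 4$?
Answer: $6$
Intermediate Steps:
$V{\left(g \right)} = 1$
$X{\left(x,W \right)} = 2$
$R{\left(f,J \right)} = 6$ ($R{\left(f,J \right)} = 2 \cdot 3 = 6$)
$h = 12$ ($h = 3 \cdot 4 = 12$)
$h - R{\left(C,V{\left(5 \right)} \right)} = 12 - 6 = 6$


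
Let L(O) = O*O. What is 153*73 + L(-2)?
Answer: 11173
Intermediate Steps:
L(O) = O²
153*73 + L(-2) = 153*73 + (-2)² = 11169 + 4 = 11173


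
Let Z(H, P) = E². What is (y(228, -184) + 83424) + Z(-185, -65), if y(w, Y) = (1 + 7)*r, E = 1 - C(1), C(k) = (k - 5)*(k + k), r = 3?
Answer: 83529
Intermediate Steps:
C(k) = 2*k*(-5 + k) (C(k) = (-5 + k)*(2*k) = 2*k*(-5 + k))
E = 9 (E = 1 - 2*(-5 + 1) = 1 - 2*(-4) = 1 - 1*(-8) = 1 + 8 = 9)
y(w, Y) = 24 (y(w, Y) = (1 + 7)*3 = 8*3 = 24)
Z(H, P) = 81 (Z(H, P) = 9² = 81)
(y(228, -184) + 83424) + Z(-185, -65) = (24 + 83424) + 81 = 83448 + 81 = 83529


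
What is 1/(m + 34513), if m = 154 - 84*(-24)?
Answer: 1/36683 ≈ 2.7261e-5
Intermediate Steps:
m = 2170 (m = 154 + 2016 = 2170)
1/(m + 34513) = 1/(2170 + 34513) = 1/36683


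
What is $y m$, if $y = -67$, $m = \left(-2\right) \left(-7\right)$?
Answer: $-938$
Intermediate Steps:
$m = 14$
$y m = \left(-67\right) 14 = -938$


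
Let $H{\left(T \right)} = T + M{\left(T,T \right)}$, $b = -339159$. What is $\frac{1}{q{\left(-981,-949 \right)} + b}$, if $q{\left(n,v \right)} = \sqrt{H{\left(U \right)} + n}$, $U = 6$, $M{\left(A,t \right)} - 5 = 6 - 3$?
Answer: $- \frac{339159}{115028828248} - \frac{i \sqrt{967}}{115028828248} \approx -2.9485 \cdot 10^{-6} - 2.7034 \cdot 10^{-10} i$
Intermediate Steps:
$M{\left(A,t \right)} = 8$ ($M{\left(A,t \right)} = 5 + \left(6 - 3\right) = 5 + 3 = 8$)
$H{\left(T \right)} = 8 + T$ ($H{\left(T \right)} = T + 8 = 8 + T$)
$q{\left(n,v \right)} = \sqrt{14 + n}$ ($q{\left(n,v \right)} = \sqrt{\left(8 + 6\right) + n} = \sqrt{14 + n}$)
$\frac{1}{q{\left(-981,-949 \right)} + b} = \frac{1}{\sqrt{14 - 981} - 339159} = \frac{1}{\sqrt{-967} - 339159} = \frac{1}{i \sqrt{967} - 339159} = \frac{1}{-339159 + i \sqrt{967}}$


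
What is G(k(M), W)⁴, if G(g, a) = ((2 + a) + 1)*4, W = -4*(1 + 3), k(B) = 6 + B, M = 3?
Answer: 7311616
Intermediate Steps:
W = -16 (W = -4*4 = -16)
G(g, a) = 12 + 4*a (G(g, a) = (3 + a)*4 = 12 + 4*a)
G(k(M), W)⁴ = (12 + 4*(-16))⁴ = (12 - 64)⁴ = (-52)⁴ = 7311616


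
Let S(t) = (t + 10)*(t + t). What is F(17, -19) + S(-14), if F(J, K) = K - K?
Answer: 112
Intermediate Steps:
F(J, K) = 0
S(t) = 2*t*(10 + t) (S(t) = (10 + t)*(2*t) = 2*t*(10 + t))
F(17, -19) + S(-14) = 0 + 2*(-14)*(10 - 14) = 0 + 2*(-14)*(-4) = 0 + 112 = 112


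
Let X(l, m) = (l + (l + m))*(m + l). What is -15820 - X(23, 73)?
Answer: -27244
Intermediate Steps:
X(l, m) = (l + m)*(m + 2*l) (X(l, m) = (m + 2*l)*(l + m) = (l + m)*(m + 2*l))
-15820 - X(23, 73) = -15820 - (73**2 + 2*23**2 + 3*23*73) = -15820 - (5329 + 2*529 + 5037) = -15820 - (5329 + 1058 + 5037) = -15820 - 1*11424 = -15820 - 11424 = -27244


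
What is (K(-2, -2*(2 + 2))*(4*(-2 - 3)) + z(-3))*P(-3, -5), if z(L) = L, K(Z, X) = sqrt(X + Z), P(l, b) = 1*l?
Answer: 9 + 60*I*sqrt(10) ≈ 9.0 + 189.74*I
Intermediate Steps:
P(l, b) = l
(K(-2, -2*(2 + 2))*(4*(-2 - 3)) + z(-3))*P(-3, -5) = (sqrt(-2*(2 + 2) - 2)*(4*(-2 - 3)) - 3)*(-3) = (sqrt(-2*4 - 2)*(4*(-5)) - 3)*(-3) = (sqrt(-8 - 2)*(-20) - 3)*(-3) = (sqrt(-10)*(-20) - 3)*(-3) = ((I*sqrt(10))*(-20) - 3)*(-3) = (-20*I*sqrt(10) - 3)*(-3) = (-3 - 20*I*sqrt(10))*(-3) = 9 + 60*I*sqrt(10)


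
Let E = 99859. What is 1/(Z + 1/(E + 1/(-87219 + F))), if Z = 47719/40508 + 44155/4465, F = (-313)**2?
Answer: 2043780901856876/22618854275098735 ≈ 0.090357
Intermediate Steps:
F = 97969
Z = 21070485/1903876 (Z = 47719*(1/40508) + 44155*(1/4465) = 47719/40508 + 8831/893 = 21070485/1903876 ≈ 11.067)
1/(Z + 1/(E + 1/(-87219 + F))) = 1/(21070485/1903876 + 1/(99859 + 1/(-87219 + 97969))) = 1/(21070485/1903876 + 1/(99859 + 1/10750)) = 1/(21070485/1903876 + 1/(1073484251/10750)) = 1/(21070485/1903876 + 10750/1073484251) = 1/(22618854275098735/2043780901856876) = 2043780901856876/22618854275098735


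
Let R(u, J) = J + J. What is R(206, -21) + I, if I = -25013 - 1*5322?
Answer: -30377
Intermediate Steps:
R(u, J) = 2*J
I = -30335 (I = -25013 - 5322 = -30335)
R(206, -21) + I = 2*(-21) - 30335 = -42 - 30335 = -30377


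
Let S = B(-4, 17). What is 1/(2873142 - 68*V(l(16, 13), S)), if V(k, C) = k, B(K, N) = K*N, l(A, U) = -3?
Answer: 1/2873346 ≈ 3.4803e-7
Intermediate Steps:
S = -68 (S = -4*17 = -68)
1/(2873142 - 68*V(l(16, 13), S)) = 1/(2873142 - 68*(-3)) = 1/(2873142 + 204) = 1/2873346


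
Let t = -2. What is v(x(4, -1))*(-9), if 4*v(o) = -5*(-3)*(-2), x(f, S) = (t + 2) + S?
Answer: 135/2 ≈ 67.500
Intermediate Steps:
x(f, S) = S (x(f, S) = (-2 + 2) + S = 0 + S = S)
v(o) = -15/2 (v(o) = (-5*(-3)*(-2))/4 = (15*(-2))/4 = (¼)*(-30) = -15/2)
v(x(4, -1))*(-9) = -15/2*(-9) = 135/2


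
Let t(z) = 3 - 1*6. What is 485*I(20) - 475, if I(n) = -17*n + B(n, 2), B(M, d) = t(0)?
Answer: -166830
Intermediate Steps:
t(z) = -3 (t(z) = 3 - 6 = -3)
B(M, d) = -3
I(n) = -3 - 17*n (I(n) = -17*n - 3 = -3 - 17*n)
485*I(20) - 475 = 485*(-3 - 17*20) - 475 = 485*(-3 - 340) - 475 = 485*(-343) - 475 = -166355 - 475 = -166830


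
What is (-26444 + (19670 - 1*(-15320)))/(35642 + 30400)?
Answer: 4273/33021 ≈ 0.12940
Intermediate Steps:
(-26444 + (19670 - 1*(-15320)))/(35642 + 30400) = (-26444 + (19670 + 15320))/66042 = (-26444 + 34990)*(1/66042) = 8546*(1/66042) = 4273/33021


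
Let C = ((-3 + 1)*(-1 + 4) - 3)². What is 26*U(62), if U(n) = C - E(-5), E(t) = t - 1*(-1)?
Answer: 2210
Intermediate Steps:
E(t) = 1 + t (E(t) = t + 1 = 1 + t)
C = 81 (C = (-2*3 - 3)² = (-6 - 3)² = (-9)² = 81)
U(n) = 85 (U(n) = 81 - (1 - 5) = 81 - 1*(-4) = 81 + 4 = 85)
26*U(62) = 26*85 = 2210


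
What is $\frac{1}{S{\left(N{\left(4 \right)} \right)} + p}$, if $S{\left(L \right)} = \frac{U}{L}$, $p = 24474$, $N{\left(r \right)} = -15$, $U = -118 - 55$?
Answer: $\frac{15}{367283} \approx 4.084 \cdot 10^{-5}$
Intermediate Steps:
$U = -173$
$S{\left(L \right)} = - \frac{173}{L}$
$\frac{1}{S{\left(N{\left(4 \right)} \right)} + p} = \frac{1}{- \frac{173}{-15} + 24474} = \frac{1}{\left(-173\right) \left(- \frac{1}{15}\right) + 24474} = \frac{1}{\frac{173}{15} + 24474} = \frac{1}{\frac{367283}{15}} = \frac{15}{367283}$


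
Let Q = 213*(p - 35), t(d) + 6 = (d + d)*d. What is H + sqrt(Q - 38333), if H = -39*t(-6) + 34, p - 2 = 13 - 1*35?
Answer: -2540 + 8*I*sqrt(782) ≈ -2540.0 + 223.71*I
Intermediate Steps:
p = -20 (p = 2 + (13 - 1*35) = 2 + (13 - 35) = 2 - 22 = -20)
t(d) = -6 + 2*d**2 (t(d) = -6 + (d + d)*d = -6 + (2*d)*d = -6 + 2*d**2)
Q = -11715 (Q = 213*(-20 - 35) = 213*(-55) = -11715)
H = -2540 (H = -39*(-6 + 2*(-6)**2) + 34 = -39*(-6 + 2*36) + 34 = -39*(-6 + 72) + 34 = -39*66 + 34 = -2574 + 34 = -2540)
H + sqrt(Q - 38333) = -2540 + sqrt(-11715 - 38333) = -2540 + sqrt(-50048) = -2540 + 8*I*sqrt(782)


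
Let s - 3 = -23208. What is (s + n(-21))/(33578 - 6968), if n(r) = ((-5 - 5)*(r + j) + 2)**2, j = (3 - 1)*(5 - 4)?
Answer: 4553/8870 ≈ 0.51330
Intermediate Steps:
j = 2 (j = 2*1 = 2)
n(r) = (-18 - 10*r)**2 (n(r) = ((-5 - 5)*(r + 2) + 2)**2 = (-10*(2 + r) + 2)**2 = ((-20 - 10*r) + 2)**2 = (-18 - 10*r)**2)
s = -23205 (s = 3 - 23208 = -23205)
(s + n(-21))/(33578 - 6968) = (-23205 + 4*(9 + 5*(-21))**2)/(33578 - 6968) = (-23205 + 4*(9 - 105)**2)/26610 = (-23205 + 4*(-96)**2)*(1/26610) = (-23205 + 4*9216)*(1/26610) = (-23205 + 36864)*(1/26610) = 13659*(1/26610) = 4553/8870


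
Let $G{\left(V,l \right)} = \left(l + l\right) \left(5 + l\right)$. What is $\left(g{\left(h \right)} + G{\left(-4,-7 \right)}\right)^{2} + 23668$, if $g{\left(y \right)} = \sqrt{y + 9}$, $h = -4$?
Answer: $24457 + 56 \sqrt{5} \approx 24582.0$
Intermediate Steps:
$G{\left(V,l \right)} = 2 l \left(5 + l\right)$
$g{\left(y \right)} = \sqrt{9 + y}$
$\left(g{\left(h \right)} + G{\left(-4,-7 \right)}\right)^{2} + 23668 = \left(\sqrt{9 - 4} + 2 \left(-7\right) \left(5 - 7\right)\right)^{2} + 23668 = \left(\sqrt{5} + 2 \left(-7\right) \left(-2\right)\right)^{2} + 23668 = \left(\sqrt{5} + 28\right)^{2} + 23668 = \left(28 + \sqrt{5}\right)^{2} + 23668 = 23668 + \left(28 + \sqrt{5}\right)^{2}$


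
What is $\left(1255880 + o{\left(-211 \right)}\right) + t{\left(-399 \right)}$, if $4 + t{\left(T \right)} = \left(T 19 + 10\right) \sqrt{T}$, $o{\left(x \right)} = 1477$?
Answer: $1257353 - 7571 i \sqrt{399} \approx 1.2574 \cdot 10^{6} - 1.5123 \cdot 10^{5} i$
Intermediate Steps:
$t{\left(T \right)} = -4 + \sqrt{T} \left(10 + 19 T\right)$ ($t{\left(T \right)} = -4 + \left(T 19 + 10\right) \sqrt{T} = -4 + \left(19 T + 10\right) \sqrt{T} = -4 + \left(10 + 19 T\right) \sqrt{T} = -4 + \sqrt{T} \left(10 + 19 T\right)$)
$\left(1255880 + o{\left(-211 \right)}\right) + t{\left(-399 \right)} = \left(1255880 + 1477\right) + \left(-4 + 10 \sqrt{-399} + 19 \left(-399\right)^{\frac{3}{2}}\right) = 1257357 + \left(-4 + 10 i \sqrt{399} + 19 \left(- 399 i \sqrt{399}\right)\right) = 1257357 - \left(4 + 7571 i \sqrt{399}\right) = 1257353 - 7571 i \sqrt{399}$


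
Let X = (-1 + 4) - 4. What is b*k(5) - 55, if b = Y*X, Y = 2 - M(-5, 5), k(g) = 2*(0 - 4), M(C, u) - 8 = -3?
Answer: -79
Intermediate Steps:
M(C, u) = 5 (M(C, u) = 8 - 3 = 5)
k(g) = -8 (k(g) = 2*(-4) = -8)
X = -1 (X = 3 - 4 = -1)
Y = -3 (Y = 2 - 1*5 = 2 - 5 = -3)
b = 3 (b = -3*(-1) = 3)
b*k(5) - 55 = 3*(-8) - 55 = -24 - 55 = -79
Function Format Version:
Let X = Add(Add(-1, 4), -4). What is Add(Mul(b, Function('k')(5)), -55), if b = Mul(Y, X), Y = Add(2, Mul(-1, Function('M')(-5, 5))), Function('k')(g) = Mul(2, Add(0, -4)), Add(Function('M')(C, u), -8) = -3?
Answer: -79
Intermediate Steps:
Function('M')(C, u) = 5 (Function('M')(C, u) = Add(8, -3) = 5)
Function('k')(g) = -8 (Function('k')(g) = Mul(2, -4) = -8)
X = -1 (X = Add(3, -4) = -1)
Y = -3 (Y = Add(2, Mul(-1, 5)) = Add(2, -5) = -3)
b = 3 (b = Mul(-3, -1) = 3)
Add(Mul(b, Function('k')(5)), -55) = Add(Mul(3, -8), -55) = Add(-24, -55) = -79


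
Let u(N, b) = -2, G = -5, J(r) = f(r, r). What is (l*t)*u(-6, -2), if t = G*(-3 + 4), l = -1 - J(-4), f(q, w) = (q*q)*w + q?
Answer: 670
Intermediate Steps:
f(q, w) = q + w*q**2 (f(q, w) = q**2*w + q = w*q**2 + q = q + w*q**2)
J(r) = r*(1 + r**2) (J(r) = r*(1 + r*r) = r*(1 + r**2))
l = 67 (l = -1 - (-4 + (-4)**3) = -1 - (-4 - 64) = -1 - 1*(-68) = -1 + 68 = 67)
t = -5 (t = -5*(-3 + 4) = -5*1 = -5)
(l*t)*u(-6, -2) = (67*(-5))*(-2) = -335*(-2) = 670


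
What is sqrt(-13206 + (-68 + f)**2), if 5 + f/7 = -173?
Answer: sqrt(1713390) ≈ 1309.0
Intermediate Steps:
f = -1246 (f = -35 + 7*(-173) = -35 - 1211 = -1246)
sqrt(-13206 + (-68 + f)**2) = sqrt(-13206 + (-68 - 1246)**2) = sqrt(-13206 + (-1314)**2) = sqrt(-13206 + 1726596) = sqrt(1713390)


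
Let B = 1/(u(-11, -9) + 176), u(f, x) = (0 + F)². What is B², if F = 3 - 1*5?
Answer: 1/32400 ≈ 3.0864e-5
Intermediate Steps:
F = -2 (F = 3 - 5 = -2)
u(f, x) = 4 (u(f, x) = (0 - 2)² = (-2)² = 4)
B = 1/180 (B = 1/(4 + 176) = 1/180 ≈ 0.0055556)
B² = (1/180)² = 1/32400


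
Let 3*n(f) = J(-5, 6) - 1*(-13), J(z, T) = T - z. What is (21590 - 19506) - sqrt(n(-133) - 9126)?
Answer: 2084 - I*sqrt(9118) ≈ 2084.0 - 95.488*I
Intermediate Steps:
n(f) = 8 (n(f) = ((6 - 1*(-5)) - 1*(-13))/3 = ((6 + 5) + 13)/3 = (11 + 13)/3 = (1/3)*24 = 8)
(21590 - 19506) - sqrt(n(-133) - 9126) = (21590 - 19506) - sqrt(8 - 9126) = 2084 - sqrt(-9118) = 2084 - I*sqrt(9118)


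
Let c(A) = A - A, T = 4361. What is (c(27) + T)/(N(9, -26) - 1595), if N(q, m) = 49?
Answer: -4361/1546 ≈ -2.8208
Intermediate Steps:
c(A) = 0
(c(27) + T)/(N(9, -26) - 1595) = (0 + 4361)/(49 - 1595) = 4361/(-1546) = 4361*(-1/1546) = -4361/1546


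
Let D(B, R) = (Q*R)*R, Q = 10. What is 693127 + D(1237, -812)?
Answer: 7286567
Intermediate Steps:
D(B, R) = 10*R**2 (D(B, R) = (10*R)*R = 10*R**2)
693127 + D(1237, -812) = 693127 + 10*(-812)**2 = 693127 + 10*659344 = 693127 + 6593440 = 7286567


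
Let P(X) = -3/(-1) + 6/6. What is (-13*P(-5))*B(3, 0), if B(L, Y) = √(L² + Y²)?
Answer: -156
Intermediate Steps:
P(X) = 4 (P(X) = -3*(-1) + 6*(⅙) = 3 + 1 = 4)
(-13*P(-5))*B(3, 0) = (-13*4)*√(3² + 0²) = -52*√(9 + 0) = -52*√9 = -52*3 = -156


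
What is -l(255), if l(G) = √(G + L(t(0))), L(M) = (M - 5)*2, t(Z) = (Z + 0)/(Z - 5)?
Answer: -7*√5 ≈ -15.652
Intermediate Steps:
t(Z) = Z/(-5 + Z)
L(M) = -10 + 2*M (L(M) = (-5 + M)*2 = -10 + 2*M)
l(G) = √(-10 + G) (l(G) = √(G + (-10 + 2*(0/(-5 + 0)))) = √(G + (-10 + 2*(0/(-5)))) = √(G + (-10 + 2*(0*(-⅕)))) = √(G + (-10 + 2*0)) = √(G + (-10 + 0)) = √(G - 10) = √(-10 + G))
-l(255) = -√(-10 + 255) = -√245 = -7*√5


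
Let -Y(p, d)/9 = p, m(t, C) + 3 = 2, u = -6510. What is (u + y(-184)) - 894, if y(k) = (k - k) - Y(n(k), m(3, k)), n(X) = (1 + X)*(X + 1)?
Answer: 293997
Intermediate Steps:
m(t, C) = -1 (m(t, C) = -3 + 2 = -1)
n(X) = (1 + X)**2 (n(X) = (1 + X)*(1 + X) = (1 + X)**2)
Y(p, d) = -9*p
y(k) = 9*(1 + k)**2 (y(k) = (k - k) - (-9)*(1 + k)**2 = 0 + 9*(1 + k)**2 = 9*(1 + k)**2)
(u + y(-184)) - 894 = (-6510 + 9*(1 - 184)**2) - 894 = (-6510 + 9*(-183)**2) - 894 = (-6510 + 9*33489) - 894 = (-6510 + 301401) - 894 = 294891 - 894 = 293997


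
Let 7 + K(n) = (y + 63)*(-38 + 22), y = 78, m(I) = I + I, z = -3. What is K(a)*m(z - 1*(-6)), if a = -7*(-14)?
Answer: -13578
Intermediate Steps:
m(I) = 2*I
a = 98
K(n) = -2263 (K(n) = -7 + (78 + 63)*(-38 + 22) = -7 + 141*(-16) = -7 - 2256 = -2263)
K(a)*m(z - 1*(-6)) = -4526*(-3 - 1*(-6)) = -4526*(-3 + 6) = -4526*3 = -2263*6 = -13578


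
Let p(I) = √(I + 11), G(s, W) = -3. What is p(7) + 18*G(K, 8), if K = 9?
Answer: -54 + 3*√2 ≈ -49.757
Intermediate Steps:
p(I) = √(11 + I)
p(7) + 18*G(K, 8) = √(11 + 7) + 18*(-3) = √18 - 54 = 3*√2 - 54 = -54 + 3*√2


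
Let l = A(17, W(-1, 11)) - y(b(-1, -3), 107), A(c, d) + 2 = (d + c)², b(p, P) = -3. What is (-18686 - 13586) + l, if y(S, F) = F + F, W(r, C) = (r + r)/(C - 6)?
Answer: -805311/25 ≈ -32212.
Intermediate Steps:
W(r, C) = 2*r/(-6 + C) (W(r, C) = (2*r)/(-6 + C) = 2*r/(-6 + C))
y(S, F) = 2*F
A(c, d) = -2 + (c + d)² (A(c, d) = -2 + (d + c)² = -2 + (c + d)²)
l = 1489/25 (l = (-2 + (17 + 2*(-1)/(-6 + 11))²) - 2*107 = (-2 + (17 + 2*(-1)/5)²) - 1*214 = (-2 + (17 + 2*(-1)*(⅕))²) - 214 = (-2 + (17 - ⅖)²) - 214 = (-2 + (83/5)²) - 214 = (-2 + 6889/25) - 214 = 6839/25 - 214 = 1489/25 ≈ 59.560)
(-18686 - 13586) + l = (-18686 - 13586) + 1489/25 = -32272 + 1489/25 = -805311/25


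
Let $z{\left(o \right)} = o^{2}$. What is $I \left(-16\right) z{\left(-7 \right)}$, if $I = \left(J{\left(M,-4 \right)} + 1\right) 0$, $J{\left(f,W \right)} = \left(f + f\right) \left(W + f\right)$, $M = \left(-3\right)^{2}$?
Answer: $0$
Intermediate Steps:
$M = 9$
$J{\left(f,W \right)} = 2 f \left(W + f\right)$
$I = 0$ ($I = \left(2 \cdot 9 \left(-4 + 9\right) + 1\right) 0 = \left(2 \cdot 9 \cdot 5 + 1\right) 0 = \left(90 + 1\right) 0 = 91 \cdot 0 = 0$)
$I \left(-16\right) z{\left(-7 \right)} = 0 \left(-16\right) \left(-7\right)^{2} = 0 \cdot 49 = 0$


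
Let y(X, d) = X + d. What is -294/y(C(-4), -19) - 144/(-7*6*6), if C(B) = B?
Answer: 2150/161 ≈ 13.354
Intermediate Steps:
-294/y(C(-4), -19) - 144/(-7*6*6) = -294/(-4 - 19) - 144/(-7*6*6) = -294/(-23) - 144/((-42*6)) = -294*(-1/23) - 144/(-252) = 294/23 - 144*(-1/252) = 294/23 + 4/7 = 2150/161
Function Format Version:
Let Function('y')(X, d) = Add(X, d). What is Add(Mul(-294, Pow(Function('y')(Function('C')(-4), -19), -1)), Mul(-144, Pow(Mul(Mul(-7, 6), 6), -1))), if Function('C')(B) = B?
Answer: Rational(2150, 161) ≈ 13.354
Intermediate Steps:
Add(Mul(-294, Pow(Function('y')(Function('C')(-4), -19), -1)), Mul(-144, Pow(Mul(Mul(-7, 6), 6), -1))) = Add(Mul(-294, Pow(Add(-4, -19), -1)), Mul(-144, Pow(Mul(Mul(-7, 6), 6), -1))) = Add(Mul(-294, Pow(-23, -1)), Mul(-144, Pow(Mul(-42, 6), -1))) = Add(Mul(-294, Rational(-1, 23)), Mul(-144, Pow(-252, -1))) = Add(Rational(294, 23), Mul(-144, Rational(-1, 252))) = Add(Rational(294, 23), Rational(4, 7)) = Rational(2150, 161)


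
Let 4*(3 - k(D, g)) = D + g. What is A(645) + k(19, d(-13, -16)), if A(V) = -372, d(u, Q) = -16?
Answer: -1479/4 ≈ -369.75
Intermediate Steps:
k(D, g) = 3 - D/4 - g/4 (k(D, g) = 3 - (D + g)/4 = 3 + (-D/4 - g/4) = 3 - D/4 - g/4)
A(645) + k(19, d(-13, -16)) = -372 + (3 - 1/4*19 - 1/4*(-16)) = -372 + (3 - 19/4 + 4) = -372 + 9/4 = -1479/4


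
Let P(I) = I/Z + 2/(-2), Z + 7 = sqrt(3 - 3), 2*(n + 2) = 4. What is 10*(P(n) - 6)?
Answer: -70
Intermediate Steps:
n = 0 (n = -2 + (1/2)*4 = -2 + 2 = 0)
Z = -7 (Z = -7 + sqrt(3 - 3) = -7 + sqrt(0) = -7 + 0 = -7)
P(I) = -1 - I/7 (P(I) = I/(-7) + 2/(-2) = I*(-1/7) + 2*(-1/2) = -I/7 - 1 = -1 - I/7)
10*(P(n) - 6) = 10*((-1 - 1/7*0) - 6) = 10*((-1 + 0) - 6) = 10*(-1 - 6) = 10*(-7) = -70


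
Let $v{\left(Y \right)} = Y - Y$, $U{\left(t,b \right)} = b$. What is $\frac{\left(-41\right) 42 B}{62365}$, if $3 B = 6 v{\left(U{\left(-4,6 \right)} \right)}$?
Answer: $0$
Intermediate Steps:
$v{\left(Y \right)} = 0$
$B = 0$ ($B = \frac{6 \cdot 0}{3} = \frac{1}{3} \cdot 0 = 0$)
$\frac{\left(-41\right) 42 B}{62365} = \frac{\left(-41\right) 42 \cdot 0}{62365} = \left(-1722\right) 0 \cdot \frac{1}{62365} = 0 \cdot \frac{1}{62365} = 0$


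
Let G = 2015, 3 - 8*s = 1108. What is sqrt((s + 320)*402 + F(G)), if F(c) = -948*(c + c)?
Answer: I*sqrt(14989305)/2 ≈ 1935.8*I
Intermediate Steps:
s = -1105/8 (s = 3/8 - 1/8*1108 = 3/8 - 277/2 = -1105/8 ≈ -138.13)
F(c) = -1896*c
sqrt((s + 320)*402 + F(G)) = sqrt((-1105/8 + 320)*402 - 1896*2015) = sqrt((1455/8)*402 - 3820440) = sqrt(292455/4 - 3820440) = sqrt(-14989305/4) = I*sqrt(14989305)/2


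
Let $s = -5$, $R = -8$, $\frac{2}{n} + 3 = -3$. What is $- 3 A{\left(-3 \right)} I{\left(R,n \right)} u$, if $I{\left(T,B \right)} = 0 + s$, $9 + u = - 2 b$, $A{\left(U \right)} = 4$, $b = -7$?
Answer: $300$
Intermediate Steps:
$n = - \frac{1}{3}$ ($n = \frac{2}{-3 - 3} = \frac{2}{-6} = 2 \left(- \frac{1}{6}\right) = - \frac{1}{3} \approx -0.33333$)
$u = 5$ ($u = -9 - -14 = -9 + 14 = 5$)
$I{\left(T,B \right)} = -5$ ($I{\left(T,B \right)} = 0 - 5 = -5$)
$- 3 A{\left(-3 \right)} I{\left(R,n \right)} u = \left(-3\right) 4 \left(-5\right) 5 = \left(-12\right) \left(-5\right) 5 = 60 \cdot 5 = 300$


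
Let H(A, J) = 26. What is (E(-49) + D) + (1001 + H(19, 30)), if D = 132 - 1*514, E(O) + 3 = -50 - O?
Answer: 641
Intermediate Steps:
E(O) = -53 - O (E(O) = -3 + (-50 - O) = -53 - O)
D = -382 (D = 132 - 514 = -382)
(E(-49) + D) + (1001 + H(19, 30)) = ((-53 - 1*(-49)) - 382) + (1001 + 26) = ((-53 + 49) - 382) + 1027 = (-4 - 382) + 1027 = -386 + 1027 = 641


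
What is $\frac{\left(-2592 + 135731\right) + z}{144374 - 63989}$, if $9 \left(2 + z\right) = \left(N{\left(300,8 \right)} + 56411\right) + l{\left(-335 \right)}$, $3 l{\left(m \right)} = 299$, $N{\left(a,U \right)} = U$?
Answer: $\frac{752851}{434079} \approx 1.7344$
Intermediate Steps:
$l{\left(m \right)} = \frac{299}{3}$ ($l{\left(m \right)} = \frac{1}{3} \cdot 299 = \frac{299}{3}$)
$z = \frac{169502}{27}$ ($z = -2 + \frac{\left(8 + 56411\right) + \frac{299}{3}}{9} = -2 + \frac{56419 + \frac{299}{3}}{9} = -2 + \frac{1}{9} \cdot \frac{169556}{3} = -2 + \frac{169556}{27} = \frac{169502}{27} \approx 6277.9$)
$\frac{\left(-2592 + 135731\right) + z}{144374 - 63989} = \frac{\left(-2592 + 135731\right) + \frac{169502}{27}}{144374 - 63989} = \frac{133139 + \frac{169502}{27}}{80385} = \frac{3764255}{27} \cdot \frac{1}{80385} = \frac{752851}{434079}$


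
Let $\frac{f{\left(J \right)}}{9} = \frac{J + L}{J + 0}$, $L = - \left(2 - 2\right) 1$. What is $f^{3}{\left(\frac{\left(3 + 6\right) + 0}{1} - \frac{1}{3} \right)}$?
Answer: $729$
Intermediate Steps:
$L = 0$ ($L = - 0 \cdot 1 = \left(-1\right) 0 = 0$)
$f{\left(J \right)} = 9$ ($f{\left(J \right)} = 9 \frac{J + 0}{J + 0} = 9 \frac{J}{J} = 9 \cdot 1 = 9$)
$f^{3}{\left(\frac{\left(3 + 6\right) + 0}{1} - \frac{1}{3} \right)} = 9^{3} = 729$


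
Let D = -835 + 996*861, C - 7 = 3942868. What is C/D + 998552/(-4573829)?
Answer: 17178555550383/3918495354709 ≈ 4.3840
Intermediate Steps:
C = 3942875 (C = 7 + 3942868 = 3942875)
D = 856721 (D = -835 + 857556 = 856721)
C/D + 998552/(-4573829) = 3942875/856721 + 998552/(-4573829) = 3942875*(1/856721) + 998552*(-1/4573829) = 3942875/856721 - 998552/4573829 = 17178555550383/3918495354709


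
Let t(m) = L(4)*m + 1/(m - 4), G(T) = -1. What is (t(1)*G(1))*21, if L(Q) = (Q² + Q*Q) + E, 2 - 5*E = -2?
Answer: -3409/5 ≈ -681.80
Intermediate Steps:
E = ⅘ (E = ⅖ - ⅕*(-2) = ⅖ + ⅖ = ⅘ ≈ 0.80000)
L(Q) = ⅘ + 2*Q² (L(Q) = (Q² + Q*Q) + ⅘ = (Q² + Q²) + ⅘ = 2*Q² + ⅘ = ⅘ + 2*Q²)
t(m) = 1/(-4 + m) + 164*m/5 (t(m) = (⅘ + 2*4²)*m + 1/(m - 4) = (⅘ + 2*16)*m + 1/(-4 + m) = (⅘ + 32)*m + 1/(-4 + m) = 164*m/5 + 1/(-4 + m) = 1/(-4 + m) + 164*m/5)
(t(1)*G(1))*21 = (((5 - 656*1 + 164*1²)/(5*(-4 + 1)))*(-1))*21 = (((⅕)*(5 - 656 + 164*1)/(-3))*(-1))*21 = (((⅕)*(-⅓)*(5 - 656 + 164))*(-1))*21 = (((⅕)*(-⅓)*(-487))*(-1))*21 = ((487/15)*(-1))*21 = -487/15*21 = -3409/5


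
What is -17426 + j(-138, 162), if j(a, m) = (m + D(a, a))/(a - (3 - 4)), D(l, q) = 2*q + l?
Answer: -2387110/137 ≈ -17424.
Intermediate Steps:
D(l, q) = l + 2*q
j(a, m) = (m + 3*a)/(1 + a) (j(a, m) = (m + (a + 2*a))/(a - (3 - 4)) = (m + 3*a)/(a - 1*(-1)) = (m + 3*a)/(a + 1) = (m + 3*a)/(1 + a))
-17426 + j(-138, 162) = -17426 + (162 + 3*(-138))/(1 - 138) = -17426 + (162 - 414)/(-137) = -17426 - 1/137*(-252) = -17426 + 252/137 = -2387110/137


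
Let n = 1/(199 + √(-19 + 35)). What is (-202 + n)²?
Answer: 1681410025/41209 ≈ 40802.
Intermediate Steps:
n = 1/203 (n = 1/(199 + √16) = 1/(199 + 4) = 1/203 ≈ 0.0049261)
(-202 + n)² = (-202 + 1/203)² = (-41005/203)² = 1681410025/41209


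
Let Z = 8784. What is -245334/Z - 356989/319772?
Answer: -3399447301/117036552 ≈ -29.046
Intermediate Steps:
-245334/Z - 356989/319772 = -245334/8784 - 356989/319772 = -245334*1/8784 - 356989*1/319772 = -40889/1464 - 356989/319772 = -3399447301/117036552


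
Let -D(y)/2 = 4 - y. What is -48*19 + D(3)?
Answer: -914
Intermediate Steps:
D(y) = -8 + 2*y (D(y) = -2*(4 - y) = -8 + 2*y)
-48*19 + D(3) = -48*19 + (-8 + 2*3) = -912 + (-8 + 6) = -912 - 2 = -914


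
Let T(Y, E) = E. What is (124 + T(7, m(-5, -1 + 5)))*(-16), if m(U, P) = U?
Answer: -1904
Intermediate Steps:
(124 + T(7, m(-5, -1 + 5)))*(-16) = (124 - 5)*(-16) = 119*(-16) = -1904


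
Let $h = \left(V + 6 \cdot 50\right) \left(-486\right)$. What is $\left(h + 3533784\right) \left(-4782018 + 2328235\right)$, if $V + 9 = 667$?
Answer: $-7528687185468$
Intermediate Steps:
$V = 658$ ($V = -9 + 667 = 658$)
$h = -465588$ ($h = \left(658 + 6 \cdot 50\right) \left(-486\right) = \left(658 + 300\right) \left(-486\right) = 958 \left(-486\right) = -465588$)
$\left(h + 3533784\right) \left(-4782018 + 2328235\right) = \left(-465588 + 3533784\right) \left(-4782018 + 2328235\right) = 3068196 \left(-2453783\right) = -7528687185468$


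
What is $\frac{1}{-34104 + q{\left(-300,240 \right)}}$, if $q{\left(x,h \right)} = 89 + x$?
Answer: $- \frac{1}{34315} \approx -2.9142 \cdot 10^{-5}$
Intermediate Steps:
$\frac{1}{-34104 + q{\left(-300,240 \right)}} = \frac{1}{-34104 + \left(89 - 300\right)} = \frac{1}{-34104 - 211} = \frac{1}{-34315} = - \frac{1}{34315}$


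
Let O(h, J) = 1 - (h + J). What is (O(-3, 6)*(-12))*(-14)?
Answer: -336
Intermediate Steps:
O(h, J) = 1 - J - h (O(h, J) = 1 - (J + h) = 1 + (-J - h) = 1 - J - h)
(O(-3, 6)*(-12))*(-14) = ((1 - 1*6 - 1*(-3))*(-12))*(-14) = ((1 - 6 + 3)*(-12))*(-14) = -2*(-12)*(-14) = 24*(-14) = -336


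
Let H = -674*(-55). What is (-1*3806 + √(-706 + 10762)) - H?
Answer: -40876 + 2*√2514 ≈ -40776.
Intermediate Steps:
H = 37070
(-1*3806 + √(-706 + 10762)) - H = (-1*3806 + √(-706 + 10762)) - 1*37070 = (-3806 + √10056) - 37070 = (-3806 + 2*√2514) - 37070 = -40876 + 2*√2514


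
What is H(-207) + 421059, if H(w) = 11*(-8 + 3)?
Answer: 421004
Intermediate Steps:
H(w) = -55 (H(w) = 11*(-5) = -55)
H(-207) + 421059 = -55 + 421059 = 421004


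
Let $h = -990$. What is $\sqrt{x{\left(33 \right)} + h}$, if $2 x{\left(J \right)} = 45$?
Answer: $\frac{3 i \sqrt{430}}{2} \approx 31.105 i$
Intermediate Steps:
$x{\left(J \right)} = \frac{45}{2}$ ($x{\left(J \right)} = \frac{1}{2} \cdot 45 = \frac{45}{2}$)
$\sqrt{x{\left(33 \right)} + h} = \sqrt{\frac{45}{2} - 990} = \sqrt{- \frac{1935}{2}} = \frac{3 i \sqrt{430}}{2}$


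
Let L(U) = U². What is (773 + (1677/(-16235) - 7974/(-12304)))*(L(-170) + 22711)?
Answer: 3987460162197211/99877720 ≈ 3.9923e+7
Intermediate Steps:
(773 + (1677/(-16235) - 7974/(-12304)))*(L(-170) + 22711) = (773 + (1677/(-16235) - 7974/(-12304)))*((-170)² + 22711) = (773 + (1677*(-1/16235) - 7974*(-1/12304)))*(28900 + 22711) = (773 + (-1677/16235 + 3987/6152))*51611 = (773 + 54412041/99877720)*51611 = (77259889601/99877720)*51611 = 3987460162197211/99877720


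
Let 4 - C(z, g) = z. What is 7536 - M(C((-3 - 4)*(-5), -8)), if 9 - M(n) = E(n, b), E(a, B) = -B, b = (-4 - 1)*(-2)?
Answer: 7517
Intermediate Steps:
C(z, g) = 4 - z
b = 10 (b = -5*(-2) = 10)
M(n) = 19 (M(n) = 9 - (-1)*10 = 9 - 1*(-10) = 9 + 10 = 19)
7536 - M(C((-3 - 4)*(-5), -8)) = 7536 - 1*19 = 7536 - 19 = 7517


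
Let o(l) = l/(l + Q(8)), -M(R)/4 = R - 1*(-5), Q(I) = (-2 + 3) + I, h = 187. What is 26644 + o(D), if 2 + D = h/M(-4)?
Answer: 1412197/53 ≈ 26645.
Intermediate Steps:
Q(I) = 1 + I
M(R) = -20 - 4*R (M(R) = -4*(R - 1*(-5)) = -4*(R + 5) = -4*(5 + R) = -20 - 4*R)
D = -195/4 (D = -2 + 187/(-20 - 4*(-4)) = -2 + 187/(-20 + 16) = -2 + 187/(-4) = -2 + 187*(-1/4) = -2 - 187/4 = -195/4 ≈ -48.750)
o(l) = l/(9 + l) (o(l) = l/(l + (1 + 8)) = l/(l + 9) = l/(9 + l))
26644 + o(D) = 26644 - 195/(4*(9 - 195/4)) = 26644 - 195/(4*(-159/4)) = 26644 - 195/4*(-4/159) = 26644 + 65/53 = 1412197/53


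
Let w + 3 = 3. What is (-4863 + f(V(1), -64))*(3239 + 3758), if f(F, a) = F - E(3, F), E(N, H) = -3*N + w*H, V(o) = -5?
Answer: -33998423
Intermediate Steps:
w = 0 (w = -3 + 3 = 0)
E(N, H) = -3*N (E(N, H) = -3*N + 0*H = -3*N + 0 = -3*N)
f(F, a) = 9 + F (f(F, a) = F - (-3)*3 = F - 1*(-9) = F + 9 = 9 + F)
(-4863 + f(V(1), -64))*(3239 + 3758) = (-4863 + (9 - 5))*(3239 + 3758) = (-4863 + 4)*6997 = -4859*6997 = -33998423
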